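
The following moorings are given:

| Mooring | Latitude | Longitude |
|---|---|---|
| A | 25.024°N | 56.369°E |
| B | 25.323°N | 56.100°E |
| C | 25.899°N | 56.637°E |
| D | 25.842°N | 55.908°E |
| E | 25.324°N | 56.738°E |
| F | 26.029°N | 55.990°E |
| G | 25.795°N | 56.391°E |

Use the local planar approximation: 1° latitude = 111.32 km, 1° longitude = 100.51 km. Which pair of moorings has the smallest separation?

Pairwise distances:
A–B: 42.882 km
A–C: 101.061 km
A–D: 102.171 km
A–E: 49.908 km
A–F: 118.184 km
A–G: 85.856 km
B–C: 83.813 km
B–D: 60.913 km
B–E: 64.125 km
B–F: 79.366 km
B–G: 60.135 km
C–D: 73.546 km
C–E: 64.809 km
C–F: 66.621 km
C–G: 27.302 km
D–E: 101.413 km
D–F: 22.389 km
D–G: 48.827 km
E–F: 108.681 km
E–G: 62.972 km
F–G: 47.990 km
Closest pair: D–F at 22.389 km.

D and F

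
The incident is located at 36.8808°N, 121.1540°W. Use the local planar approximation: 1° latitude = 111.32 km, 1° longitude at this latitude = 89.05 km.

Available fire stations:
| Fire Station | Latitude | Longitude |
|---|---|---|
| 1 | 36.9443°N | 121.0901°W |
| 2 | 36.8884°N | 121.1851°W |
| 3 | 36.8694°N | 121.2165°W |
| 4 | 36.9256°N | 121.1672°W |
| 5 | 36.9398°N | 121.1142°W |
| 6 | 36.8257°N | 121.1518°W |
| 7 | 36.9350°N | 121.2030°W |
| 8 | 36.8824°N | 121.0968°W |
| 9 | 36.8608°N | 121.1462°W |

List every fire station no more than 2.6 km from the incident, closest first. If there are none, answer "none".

Distances from 36.8808°N, 121.1540°W:
1: √((0.0635·111.32)² + (0.0639·89.05)²) = √(49.968216 + 32.379457) = 9.0746 km
2: √((0.0076·111.32)² + (-0.0311·89.05)²) = √(0.715770 + 7.669881) = 2.8958 km
3: √((-0.0114·111.32)² + (-0.0625·89.05)²) = √(1.610483 + 30.976182) = 5.7085 km
4: √((0.0448·111.32)² + (-0.0132·89.05)²) = √(24.871525 + 1.381706) = 5.1238 km
5: √((0.0590·111.32)² + (0.0398·89.05)²) = √(43.137048 + 12.561283) = 7.4631 km
6: √((-0.0551·111.32)² + (0.0022·89.05)²) = √(37.622668 + 0.038381) = 6.1369 km
7: √((0.0542·111.32)² + (-0.0490·89.05)²) = √(36.403653 + 19.039696) = 7.4460 km
8: √((0.0016·111.32)² + (0.0572·89.05)²) = √(0.031724 + 25.945372) = 5.0968 km
9: √((-0.0200·111.32)² + (0.0078·89.05)²) = √(4.956857 + 0.482455) = 2.3322 km
Threshold 2.6 km: 9 (2.3322 km) is within range.

9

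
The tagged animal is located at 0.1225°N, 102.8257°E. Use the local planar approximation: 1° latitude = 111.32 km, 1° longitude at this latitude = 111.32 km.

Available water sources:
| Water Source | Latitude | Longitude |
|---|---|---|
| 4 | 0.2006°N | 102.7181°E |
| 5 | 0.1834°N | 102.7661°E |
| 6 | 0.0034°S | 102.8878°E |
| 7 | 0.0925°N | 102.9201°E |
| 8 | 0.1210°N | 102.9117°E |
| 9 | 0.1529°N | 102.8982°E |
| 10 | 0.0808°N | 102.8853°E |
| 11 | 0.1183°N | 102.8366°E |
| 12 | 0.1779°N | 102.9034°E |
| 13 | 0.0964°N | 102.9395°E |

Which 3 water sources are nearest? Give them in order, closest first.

11, 10, 9

Distances from 0.1225°N, 102.8257°E:
4: √((0.0781·111.32)² + (-0.1076·111.32)²) = √(75.587236 + 143.473251) = 14.8007 km
5: √((0.0609·111.32)² + (-0.0596·111.32)²) = √(45.960102 + 44.018873) = 9.4857 km
6: √((-0.1259·111.32)² + (0.0621·111.32)²) = √(196.425495 + 47.789182) = 15.6274 km
7: √((-0.0300·111.32)² + (0.0944·111.32)²) = √(11.152928 + 110.430842) = 11.0265 km
8: √((-0.0015·111.32)² + (0.0860·111.32)²) = √(0.027882 + 91.652285) = 9.5750 km
9: √((0.0304·111.32)² + (0.0725·111.32)²) = √(11.452322 + 65.136198) = 8.7515 km
10: √((-0.0417·111.32)² + (0.0596·111.32)²) = √(21.548572 + 44.018873) = 8.0974 km
11: √((-0.0042·111.32)² + (0.0109·111.32)²) = √(0.218597 + 1.472310) = 1.3003 km
12: √((0.0554·111.32)² + (0.0777·111.32)²) = √(38.033468 + 74.814957) = 10.6230 km
13: √((-0.0261·111.32)² + (0.1138·111.32)²) = √(8.441651 + 160.483697) = 12.9971 km
Sorted: 11 (1.3003 km) < 10 (8.0974 km) < 9 (8.7515 km) < 5 (9.4857 km) < 8 (9.5750 km) < …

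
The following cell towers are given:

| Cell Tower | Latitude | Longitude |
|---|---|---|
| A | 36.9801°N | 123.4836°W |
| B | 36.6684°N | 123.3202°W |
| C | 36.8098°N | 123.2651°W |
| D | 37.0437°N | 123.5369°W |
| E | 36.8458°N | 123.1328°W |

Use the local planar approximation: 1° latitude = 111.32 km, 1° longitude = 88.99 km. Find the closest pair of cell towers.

Pairwise distances:
A–B: √((-0.3117·111.32)² + (0.1634·88.99)²) = √(1203.982016 + 211.439692) = 37.6221 km
A–C: √((-0.1703·111.32)² + (0.2185·88.99)²) = √(359.398029 + 378.081386) = 27.1566 km
A–D: √((0.0636·111.32)² + (-0.0533·88.99)²) = √(50.125720 + 22.497633) = 8.5219 km
A–E: √((-0.1343·111.32)² + (0.3508·88.99)²) = √(223.510752 + 974.544294) = 34.6129 km
B–C: √((0.1414·111.32)² + (0.0551·88.99)²) = √(247.767999 + 24.042831) = 16.4867 km
B–D: √((0.3753·111.32)² + (-0.2167·88.99)²) = √(1745.434372 + 371.877786) = 46.0143 km
B–E: √((0.1774·111.32)² + (0.1874·88.99)²) = √(389.990139 + 278.113190) = 25.8477 km
C–D: √((0.2339·111.32)² + (-0.2718·88.99)²) = √(677.964321 + 585.034286) = 35.5387 km
C–E: √((0.0360·111.32)² + (0.1323·88.99)²) = √(16.060217 + 138.612406) = 12.4367 km
D–E: √((-0.1979·111.32)² + (0.4041·88.99)²) = √(485.330946 + 1293.183380) = 42.1724 km
Closest pair: A–D at 8.5219 km.

A and D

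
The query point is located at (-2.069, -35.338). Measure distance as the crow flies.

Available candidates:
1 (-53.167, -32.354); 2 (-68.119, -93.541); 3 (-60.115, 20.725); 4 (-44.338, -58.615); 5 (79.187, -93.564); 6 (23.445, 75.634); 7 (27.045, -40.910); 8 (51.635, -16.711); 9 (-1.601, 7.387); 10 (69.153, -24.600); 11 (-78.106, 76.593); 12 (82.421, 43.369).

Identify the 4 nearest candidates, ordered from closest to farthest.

Distances from (-2.069, -35.338):
1: 51.185
2: 88.035
3: 80.699
4: 48.254
5: 99.964
6: 113.867
7: 29.642
8: 56.843
9: 42.728
10: 72.027
11: 135.315
12: 115.470
Sorted: 7 (29.642) < 9 (42.728) < 4 (48.254) < 1 (51.185) < 8 (56.843) < 10 (72.027) < …

7, 9, 4, 1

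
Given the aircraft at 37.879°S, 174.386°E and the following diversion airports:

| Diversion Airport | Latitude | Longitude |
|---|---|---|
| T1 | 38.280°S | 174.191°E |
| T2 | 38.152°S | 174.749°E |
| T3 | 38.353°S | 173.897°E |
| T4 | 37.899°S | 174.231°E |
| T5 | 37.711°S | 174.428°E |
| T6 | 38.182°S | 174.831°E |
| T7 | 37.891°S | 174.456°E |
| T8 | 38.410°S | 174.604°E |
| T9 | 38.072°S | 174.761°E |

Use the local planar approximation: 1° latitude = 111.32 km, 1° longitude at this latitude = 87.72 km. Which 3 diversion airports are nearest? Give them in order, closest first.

Distances from 37.879°S, 174.386°E:
T1: 47.804 km
T2: 44.017 km
T3: 68.002 km
T4: 13.778 km
T5: 19.061 km
T6: 51.589 km
T7: 6.284 km
T8: 62.127 km
T9: 39.290 km
Sorted: T7 (6.284 km) < T4 (13.778 km) < T5 (19.061 km) < T9 (39.290 km) < T2 (44.017 km) < …

T7, T4, T5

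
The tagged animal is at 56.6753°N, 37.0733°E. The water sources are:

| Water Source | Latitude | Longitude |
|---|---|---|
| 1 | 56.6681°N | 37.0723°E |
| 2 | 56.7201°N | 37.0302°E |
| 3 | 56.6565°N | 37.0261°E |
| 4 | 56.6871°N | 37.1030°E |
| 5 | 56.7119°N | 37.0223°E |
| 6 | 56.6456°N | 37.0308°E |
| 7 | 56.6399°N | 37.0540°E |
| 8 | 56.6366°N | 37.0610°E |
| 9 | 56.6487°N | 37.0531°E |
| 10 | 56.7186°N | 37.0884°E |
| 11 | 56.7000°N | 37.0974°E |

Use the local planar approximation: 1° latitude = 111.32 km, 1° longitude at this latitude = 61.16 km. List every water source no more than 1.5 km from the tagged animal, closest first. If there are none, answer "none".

Distances from 56.6753°N, 37.0733°E:
1: √((-0.0072·111.32)² + (-0.0010·61.16)²) = √(0.642409 + 0.003741) = 0.8038 km
2: √((0.0448·111.32)² + (-0.0431·61.16)²) = √(24.871525 + 6.948475) = 5.6409 km
3: √((-0.0188·111.32)² + (-0.0472·61.16)²) = √(4.379879 + 8.333337) = 3.5656 km
4: √((0.0118·111.32)² + (0.0297·61.16)²) = √(1.725482 + 3.299498) = 2.2416 km
5: √((0.0366·111.32)² + (-0.0510·61.16)²) = √(16.600018 + 9.729159) = 5.1312 km
6: √((-0.0297·111.32)² + (-0.0425·61.16)²) = √(10.930985 + 6.756360) = 4.2056 km
7: √((-0.0354·111.32)² + (-0.0193·61.16)²) = √(15.529337 + 1.393316) = 4.1137 km
8: √((-0.0387·111.32)² + (-0.0123·61.16)²) = √(18.559588 + 0.565907) = 4.3733 km
9: √((-0.0266·111.32)² + (-0.0202·61.16)²) = √(8.768184 + 1.526292) = 3.2085 km
10: √((0.0433·111.32)² + (0.0151·61.16)²) = √(23.233904 + 0.852882) = 4.9078 km
11: √((0.0247·111.32)² + (0.0241·61.16)²) = √(7.560322 + 2.172546) = 3.1198 km
Threshold 1.5 km: 1 (0.8038 km) is within range.

1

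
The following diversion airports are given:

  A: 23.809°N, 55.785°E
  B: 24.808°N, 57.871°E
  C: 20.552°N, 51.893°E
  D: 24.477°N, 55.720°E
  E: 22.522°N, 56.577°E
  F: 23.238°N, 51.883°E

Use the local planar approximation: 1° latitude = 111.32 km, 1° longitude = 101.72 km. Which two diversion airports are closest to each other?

Pairwise distances:
A–B: √((0.999·111.32)² + (2.086·101.72)²) = √(12367.37051 + 45023.71339) = 239.564 km
A–C: √((-3.257·111.32)² + (-3.892·101.72)²) = √(131456.45379 + 156732.24927) = 536.832 km
A–D: √((0.668·111.32)² + (-0.065·101.72)²) = √(5529.67135 + 43.71590) = 74.655 km
A–E: √((-1.287·111.32)² + (0.792·101.72)²) = √(20525.96051 + 6490.27451) = 164.366 km
A–F: √((-0.571·111.32)² + (-3.902·101.72)²) = √(4040.34650 + 157538.69120) = 401.969 km
B–C: √((-4.256·111.32)² + (-5.978·101.72)²) = √(224465.51748 + 369763.91331) = 770.863 km
B–D: √((-0.331·111.32)² + (-2.151·101.72)²) = √(1357.69551 + 47873.31747) = 221.881 km
B–E: √((-2.286·111.32)² + (-1.294·101.72)²) = √(64758.80819 + 17325.31964) = 286.503 km
B–F: √((-1.570·111.32)² + (-5.988·101.72)²) = √(30545.39180 + 371002.03035) = 633.678 km
C–D: √((3.925·111.32)² + (3.827·101.72)²) = √(190908.69876 + 151540.81809) = 585.192 km
C–E: √((1.970·111.32)² + (4.684·101.72)²) = √(48092.66544 + 227010.77733) = 524.503 km
C–F: √((2.686·111.32)² + (-0.010·101.72)²) = √(89404.30099 + 1.03470) = 299.007 km
D–E: √((-1.955·111.32)² + (0.857·101.72)²) = √(47363.07806 + 7599.31325) = 234.441 km
D–F: √((-1.239·111.32)² + (-3.837·101.72)²) = √(19023.43803 + 152333.80898) = 413.953 km
E–F: √((0.716·111.32)² + (-4.694·101.72)²) = √(6352.90615 + 227981.11509) = 484.081 km
Closest pair: A–D at 74.655 km.

A and D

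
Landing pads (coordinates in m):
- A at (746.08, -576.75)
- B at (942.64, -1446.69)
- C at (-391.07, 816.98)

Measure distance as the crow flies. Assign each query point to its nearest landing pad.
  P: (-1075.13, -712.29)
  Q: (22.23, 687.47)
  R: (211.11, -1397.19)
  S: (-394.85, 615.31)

P→C; Q→C; R→B; S→C

P at (-1075.13, -712.29):
  A: √((1821.21)² + (135.54)²) = √(3316805.8641 + 18371.0916) = 1826.25 m
  B: √((2017.77)² + (-734.40)²) = √(4071395.7729 + 539343.3600) = 2147.26 m
  C: √((684.06)² + (1529.27)²) = √(467938.0836 + 2338666.7329) = 1675.29 m
  → nearest: C (1675.29 m)
Q at (22.23, 687.47):
  A: √((723.85)² + (-1264.22)²) = √(523958.8225 + 1598252.2084) = 1456.78 m
  B: √((920.41)² + (-2134.16)²) = √(847154.5681 + 4554638.9056) = 2324.18 m
  C: √((-413.30)² + (129.51)²) = √(170816.8900 + 16772.8401) = 433.12 m
  → nearest: C (433.12 m)
R at (211.11, -1397.19):
  A: √((534.97)² + (820.44)²) = √(286192.9009 + 673121.7936) = 979.45 m
  B: √((731.53)² + (-49.50)²) = √(535136.1409 + 2450.2500) = 733.20 m
  C: √((-602.18)² + (2214.17)²) = √(362620.7524 + 4902548.7889) = 2294.60 m
  → nearest: B (733.20 m)
S at (-394.85, 615.31):
  A: √((1140.93)² + (-1192.06)²) = √(1301721.2649 + 1421007.0436) = 1650.07 m
  B: √((1337.49)² + (-2062.00)²) = √(1788879.5001 + 4251844.0000) = 2457.79 m
  C: √((3.78)² + (201.67)²) = √(14.2884 + 40670.7889) = 201.71 m
  → nearest: C (201.71 m)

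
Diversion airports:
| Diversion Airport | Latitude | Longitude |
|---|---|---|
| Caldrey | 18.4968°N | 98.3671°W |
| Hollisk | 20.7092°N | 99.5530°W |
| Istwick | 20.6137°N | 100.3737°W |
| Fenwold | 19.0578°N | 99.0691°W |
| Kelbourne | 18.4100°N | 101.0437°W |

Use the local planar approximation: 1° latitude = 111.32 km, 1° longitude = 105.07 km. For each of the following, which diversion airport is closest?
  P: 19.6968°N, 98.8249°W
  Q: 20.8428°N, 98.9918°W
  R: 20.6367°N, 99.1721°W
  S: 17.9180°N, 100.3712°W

P→Fenwold; Q→Hollisk; R→Hollisk; S→Kelbourne

P at 19.6968°N, 98.8249°W:
  Caldrey: √((-1.2000·111.32)² + (0.4578·105.07)²) = √(17844.685056 + 2313.710626) = 141.9803 km
  Hollisk: √((1.0124·111.32)² + (-0.7281·105.07)²) = √(12701.372947 + 5852.474453) = 136.2125 km
  Istwick: √((0.9169·111.32)² + (-1.5488·105.07)²) = √(10418.143636 + 26481.839217) = 192.0937 km
  Fenwold: √((-0.6390·111.32)² + (-0.2442·105.07)²) = √(5059.971977 + 658.337788) = 75.6195 km
  Kelbourne: √((-1.2868·111.32)² + (-2.2188·105.07)²) = √(20519.581536 + 54349.277979) = 273.6217 km
  → nearest: Fenwold (75.6195 km)
Q at 20.8428°N, 98.9918°W:
  Caldrey: √((-2.3460·111.32)² + (0.6247·105.07)²) = √(68202.832401 + 4308.245831) = 269.2788 km
  Hollisk: √((-0.1336·111.32)² + (-0.5612·105.07)²) = √(221.186854 + 3476.904717) = 60.8119 km
  Istwick: √((-0.2291·111.32)² + (-1.3819·105.07)²) = √(650.424024 + 21081.946077) = 147.4190 km
  Fenwold: √((-1.7850·111.32)² + (-0.0773·105.07)²) = √(39484.153918 + 65.965438) = 198.8721 km
  Kelbourne: √((-2.4328·111.32)² + (-2.0519·105.07)²) = √(73343.091086 + 46480.398997) = 346.1553 km
  → nearest: Hollisk (60.8119 km)
R at 20.6367°N, 99.1721°W:
  Caldrey: √((-2.1399·111.32)² + (0.8050·105.07)²) = √(56745.751622 + 7154.004768) = 252.7840 km
  Hollisk: √((0.0725·111.32)² + (-0.3809·105.07)²) = √(65.136198 + 1601.693488) = 40.8268 km
  Istwick: √((-0.0230·111.32)² + (-1.2016·105.07)²) = √(6.555443 + 15939.595784) = 126.2781 km
  Fenwold: √((-1.5789·111.32)² + (0.1030·105.07)²) = √(30892.684195 + 117.120229) = 176.0960 km
  Kelbourne: √((-2.2267·111.32)² + (-1.8716·105.07)²) = √(61442.632340 + 38670.833921) = 316.4071 km
  → nearest: Hollisk (40.8268 km)
S at 17.9180°N, 100.3712°W:
  Caldrey: √((0.5788·111.32)² + (2.0041·105.07)²) = √(4151.484686 + 44340.056338) = 220.2079 km
  Hollisk: √((2.7912·111.32)² + (0.8182·105.07)²) = √(96544.671286 + 7390.544135) = 322.3899 km
  Istwick: √((2.6957·111.32)² + (-0.0025·105.07)²) = √(90051.201680 + 0.068998) = 300.0854 km
  Fenwold: √((1.1398·111.32)² + (1.3021·105.07)²) = √(16099.177942 + 18717.426755) = 186.5921 km
  Kelbourne: √((0.4920·111.32)² + (-0.6725·105.07)²) = √(2999.691558 + 4992.775539) = 89.4006 km
  → nearest: Kelbourne (89.4006 km)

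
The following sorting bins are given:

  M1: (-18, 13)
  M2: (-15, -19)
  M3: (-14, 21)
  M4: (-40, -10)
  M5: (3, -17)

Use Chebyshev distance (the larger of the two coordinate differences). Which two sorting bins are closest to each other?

Pairwise distances:
M1–M2: 32
M1–M3: 8
M1–M4: 23
M1–M5: 30
M2–M3: 40
M2–M4: 25
M2–M5: 18
M3–M4: 31
M3–M5: 38
M4–M5: 43
Closest pair: M1–M3 at 8.

M1 and M3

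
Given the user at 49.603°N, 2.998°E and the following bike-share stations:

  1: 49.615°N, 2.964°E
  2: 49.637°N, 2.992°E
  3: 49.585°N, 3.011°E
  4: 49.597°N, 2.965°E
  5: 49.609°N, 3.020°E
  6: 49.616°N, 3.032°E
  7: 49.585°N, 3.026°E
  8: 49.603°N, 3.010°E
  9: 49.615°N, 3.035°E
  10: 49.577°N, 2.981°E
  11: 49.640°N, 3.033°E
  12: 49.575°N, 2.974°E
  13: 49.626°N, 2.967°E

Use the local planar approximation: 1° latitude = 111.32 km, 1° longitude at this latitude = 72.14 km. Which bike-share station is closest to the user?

8

Distances from 49.603°N, 2.998°E:
1: √((0.012·111.32)² + (-0.034·72.14)²) = √(1.78447 + 6.01603) = 2.793 km
2: √((0.034·111.32)² + (-0.006·72.14)²) = √(14.32532 + 0.18735) = 3.810 km
3: √((-0.018·111.32)² + (0.013·72.14)²) = √(4.01505 + 0.87951) = 2.212 km
4: √((-0.006·111.32)² + (-0.033·72.14)²) = √(0.44612 + 5.66735) = 2.473 km
5: √((0.006·111.32)² + (0.022·72.14)²) = √(0.44612 + 2.51882) = 1.722 km
6: √((0.013·111.32)² + (0.034·72.14)²) = √(2.09427 + 6.01603) = 2.848 km
7: √((-0.018·111.32)² + (0.028·72.14)²) = √(4.01505 + 4.08008) = 2.845 km
8: √((0.000·111.32)² + (0.012·72.14)²) = √(0.00000 + 0.74940) = 0.866 km
9: √((0.012·111.32)² + (0.037·72.14)²) = √(1.78447 + 7.12452) = 2.985 km
10: √((-0.026·111.32)² + (-0.017·72.14)²) = √(8.37709 + 1.50401) = 3.143 km
11: √((0.037·111.32)² + (0.035·72.14)²) = √(16.96484 + 6.37512) = 4.831 km
12: √((-0.028·111.32)² + (-0.024·72.14)²) = √(9.71544 + 2.99761) = 3.566 km
13: √((0.023·111.32)² + (-0.031·72.14)²) = √(6.55544 + 5.00122) = 3.400 km
Minimum: 8 at 0.866 km.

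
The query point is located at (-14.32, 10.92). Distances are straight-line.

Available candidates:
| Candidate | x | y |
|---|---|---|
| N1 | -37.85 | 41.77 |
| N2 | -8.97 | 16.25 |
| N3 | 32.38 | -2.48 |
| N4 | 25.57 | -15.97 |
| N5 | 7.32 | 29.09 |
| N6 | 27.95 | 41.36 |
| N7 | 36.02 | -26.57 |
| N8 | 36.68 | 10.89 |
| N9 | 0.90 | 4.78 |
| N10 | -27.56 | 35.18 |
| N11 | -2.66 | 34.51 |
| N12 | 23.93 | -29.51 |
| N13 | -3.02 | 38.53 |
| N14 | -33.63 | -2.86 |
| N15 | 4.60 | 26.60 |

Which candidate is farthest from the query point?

Distances from (-14.32, 10.92):
N1: √((-23.53)² + (30.85)²) = √(553.6609 + 951.7225) = 38.80
N2: √((5.35)² + (5.33)²) = √(28.6225 + 28.4089) = 7.55
N3: √((46.70)² + (-13.40)²) = √(2180.8900 + 179.5600) = 48.58
N4: √((39.89)² + (-26.89)²) = √(1591.2121 + 723.0721) = 48.11
N5: √((21.64)² + (18.17)²) = √(468.2896 + 330.1489) = 28.26
N6: √((42.27)² + (30.44)²) = √(1786.7529 + 926.5936) = 52.09
N7: √((50.34)² + (-37.49)²) = √(2534.1156 + 1405.5001) = 62.77
N8: √((51.00)² + (-0.03)²) = √(2601.0000 + 0.0009) = 51.00
N9: √((15.22)² + (-6.14)²) = √(231.6484 + 37.6996) = 16.41
N10: √((-13.24)² + (24.26)²) = √(175.2976 + 588.5476) = 27.64
N11: √((11.66)² + (23.59)²) = √(135.9556 + 556.4881) = 26.31
N12: √((38.25)² + (-40.43)²) = √(1463.0625 + 1634.5849) = 55.66
N13: √((11.30)² + (27.61)²) = √(127.6900 + 762.3121) = 29.83
N14: √((-19.31)² + (-13.78)²) = √(372.8761 + 189.8884) = 23.72
N15: √((18.92)² + (15.68)²) = √(357.9664 + 245.8624) = 24.57
Maximum: N7 at 62.77.

N7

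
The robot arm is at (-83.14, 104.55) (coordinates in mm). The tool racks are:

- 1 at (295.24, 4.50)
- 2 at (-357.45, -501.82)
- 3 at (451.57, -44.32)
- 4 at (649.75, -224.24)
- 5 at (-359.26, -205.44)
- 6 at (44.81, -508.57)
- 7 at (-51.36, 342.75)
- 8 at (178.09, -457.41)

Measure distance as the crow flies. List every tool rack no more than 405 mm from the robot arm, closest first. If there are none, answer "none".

7, 1

Distances from (-83.14, 104.55):
1: √((378.38)² + (-100.05)²) = √(143171.4244 + 10010.0025) = 391.38 mm
2: √((-274.31)² + (-606.37)²) = √(75245.9761 + 367684.5769) = 665.53 mm
3: √((534.71)² + (-148.87)²) = √(285914.7841 + 22162.2769) = 555.05 mm
4: √((732.89)² + (-328.79)²) = √(537127.7521 + 108102.8641) = 803.26 mm
5: √((-276.12)² + (-309.99)²) = √(76242.2544 + 96093.8001) = 415.13 mm
6: √((127.95)² + (-613.12)²) = √(16371.2025 + 375916.1344) = 626.33 mm
7: √((31.78)² + (238.20)²) = √(1009.9684 + 56739.2400) = 240.31 mm
8: √((261.23)² + (-561.96)²) = √(68241.1129 + 315799.0416) = 619.71 mm
Threshold 405 mm: 7 (240.31 mm), 1 (391.38 mm) are within range.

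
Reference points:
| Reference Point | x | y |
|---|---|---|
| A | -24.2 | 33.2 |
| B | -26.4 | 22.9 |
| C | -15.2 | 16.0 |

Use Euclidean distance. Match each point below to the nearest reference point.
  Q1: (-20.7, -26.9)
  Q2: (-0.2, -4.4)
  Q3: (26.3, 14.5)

Q1 at (-20.7, -26.9):
  A: √((-3.5)² + (60.1)²) = √(12.250 + 3612.010) = 60.2
  B: √((-5.7)² + (49.8)²) = √(32.490 + 2480.040) = 50.1
  C: √((5.5)² + (42.9)²) = √(30.250 + 1840.410) = 43.3
  → nearest: C (43.3)
Q2 at (-0.2, -4.4):
  A: √((-24.0)² + (37.6)²) = √(576.000 + 1413.760) = 44.6
  B: √((-26.2)² + (27.3)²) = √(686.440 + 745.290) = 37.8
  C: √((-15.0)² + (20.4)²) = √(225.000 + 416.160) = 25.3
  → nearest: C (25.3)
Q3 at (26.3, 14.5):
  A: √((-50.5)² + (18.7)²) = √(2550.250 + 349.690) = 53.9
  B: √((-52.7)² + (8.4)²) = √(2777.290 + 70.560) = 53.4
  C: √((-41.5)² + (1.5)²) = √(1722.250 + 2.250) = 41.5
  → nearest: C (41.5)

Q1→C; Q2→C; Q3→C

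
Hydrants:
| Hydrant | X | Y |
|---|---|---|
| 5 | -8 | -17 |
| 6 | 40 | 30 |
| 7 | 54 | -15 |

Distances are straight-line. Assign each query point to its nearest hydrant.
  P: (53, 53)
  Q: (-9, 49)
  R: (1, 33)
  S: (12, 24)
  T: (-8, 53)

P at (53, 53):
  5: 92.8
  6: 26.4
  7: 68.0
  → nearest: 6 (26.4)
Q at (-9, 49):
  5: 66.0
  6: 52.6
  7: 89.8
  → nearest: 6 (52.6)
R at (1, 33):
  5: 50.8
  6: 39.1
  7: 71.5
  → nearest: 6 (39.1)
S at (12, 24):
  5: 45.6
  6: 28.6
  7: 57.3
  → nearest: 6 (28.6)
T at (-8, 53):
  5: 70.0
  6: 53.2
  7: 92.0
  → nearest: 6 (53.2)

P→6; Q→6; R→6; S→6; T→6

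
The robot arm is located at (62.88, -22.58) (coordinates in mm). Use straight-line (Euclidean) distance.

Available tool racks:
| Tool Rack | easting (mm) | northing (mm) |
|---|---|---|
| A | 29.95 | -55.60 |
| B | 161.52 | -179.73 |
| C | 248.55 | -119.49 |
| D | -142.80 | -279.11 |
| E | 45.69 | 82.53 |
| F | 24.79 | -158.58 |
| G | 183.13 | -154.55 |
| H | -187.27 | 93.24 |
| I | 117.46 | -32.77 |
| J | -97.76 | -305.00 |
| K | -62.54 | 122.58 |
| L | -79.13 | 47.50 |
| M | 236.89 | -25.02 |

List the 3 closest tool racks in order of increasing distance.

A, I, E

Distances from (62.88, -22.58):
A: 46.63 mm
B: 185.54 mm
C: 209.44 mm
D: 328.80 mm
E: 106.51 mm
F: 141.23 mm
G: 178.54 mm
H: 275.66 mm
I: 55.52 mm
J: 324.91 mm
K: 191.84 mm
L: 158.36 mm
M: 174.03 mm
Sorted: A (46.63 mm) < I (55.52 mm) < E (106.51 mm) < F (141.23 mm) < L (158.36 mm) < …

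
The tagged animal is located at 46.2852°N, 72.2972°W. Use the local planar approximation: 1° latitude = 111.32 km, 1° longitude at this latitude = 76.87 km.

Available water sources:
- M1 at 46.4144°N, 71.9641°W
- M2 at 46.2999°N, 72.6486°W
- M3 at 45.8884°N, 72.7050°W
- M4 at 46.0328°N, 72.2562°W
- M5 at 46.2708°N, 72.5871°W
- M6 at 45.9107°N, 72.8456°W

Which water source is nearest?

Distances from 46.2852°N, 72.2972°W:
M1: √((0.1292·111.32)² + (0.3331·76.87)²) = √(206.857572 + 655.636356) = 29.3682 km
M2: √((0.0147·111.32)² + (-0.3514·76.87)²) = √(2.677818 + 729.654519) = 27.0616 km
M3: √((-0.3968·111.32)² + (-0.4078·76.87)²) = √(1951.145795 + 982.671148) = 54.1647 km
M4: √((-0.2524·111.32)² + (0.0410·76.87)²) = √(789.450850 + 9.933024) = 28.2734 km
M5: √((-0.0144·111.32)² + (-0.2899·76.87)²) = √(2.569635 + 496.603977) = 22.3422 km
M6: √((-0.3745·111.32)² + (-0.5484·76.87)²) = √(1738.001070 + 1777.086855) = 59.2882 km
Minimum: M5 at 22.3422 km.

M5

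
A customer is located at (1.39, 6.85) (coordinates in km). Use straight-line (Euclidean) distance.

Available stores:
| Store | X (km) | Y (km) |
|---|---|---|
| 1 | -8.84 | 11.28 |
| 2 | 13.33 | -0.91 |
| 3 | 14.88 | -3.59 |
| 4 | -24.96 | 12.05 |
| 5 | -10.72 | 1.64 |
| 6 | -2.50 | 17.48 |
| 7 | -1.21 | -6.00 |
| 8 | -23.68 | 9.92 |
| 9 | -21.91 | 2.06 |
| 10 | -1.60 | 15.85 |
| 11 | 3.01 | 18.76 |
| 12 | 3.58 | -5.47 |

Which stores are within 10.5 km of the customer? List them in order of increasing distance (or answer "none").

Distances from (1.39, 6.85):
1: 11.15 km
2: 14.24 km
3: 17.06 km
4: 26.86 km
5: 13.18 km
6: 11.32 km
7: 13.11 km
8: 25.26 km
9: 23.79 km
10: 9.48 km
11: 12.02 km
12: 12.51 km
Threshold 10.5 km: 10 (9.48 km) is within range.

10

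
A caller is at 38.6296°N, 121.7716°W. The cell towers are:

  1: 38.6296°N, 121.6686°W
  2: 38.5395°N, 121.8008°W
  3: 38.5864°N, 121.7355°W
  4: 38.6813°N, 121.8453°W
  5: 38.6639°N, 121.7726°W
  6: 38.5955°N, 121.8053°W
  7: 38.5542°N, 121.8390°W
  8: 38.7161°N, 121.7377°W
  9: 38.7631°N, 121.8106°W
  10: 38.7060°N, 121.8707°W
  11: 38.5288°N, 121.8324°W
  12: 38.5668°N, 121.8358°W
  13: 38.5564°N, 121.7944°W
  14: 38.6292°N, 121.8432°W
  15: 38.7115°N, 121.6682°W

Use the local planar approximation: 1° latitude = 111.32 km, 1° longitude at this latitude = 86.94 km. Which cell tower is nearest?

5

Distances from 38.6296°N, 121.7716°W:
1: √((0.0000·111.32)² + (0.1030·86.94)²) = √(0.000000 + 80.188801) = 8.9548 km
2: √((-0.0901·111.32)² + (-0.0292·86.94)²) = √(100.599536 + 6.444734) = 10.3462 km
3: √((-0.0432·111.32)² + (0.0361·86.94)²) = √(23.126712 + 9.850396) = 5.7426 km
4: √((0.0517·111.32)² + (-0.0737·86.94)²) = √(33.122833 + 41.055774) = 8.6127 km
5: √((0.0343·111.32)² + (-0.0010·86.94)²) = √(14.579232 + 0.007559) = 3.8193 km
6: √((-0.0341·111.32)² + (-0.0337·86.94)²) = √(14.409707 + 8.584185) = 4.7952 km
7: √((-0.0754·111.32)² + (-0.0674·86.94)²) = √(70.451312 + 34.336740) = 10.2366 km
8: √((0.0865·111.32)² + (0.0339·86.94)²) = √(92.721107 + 8.686377) = 10.0701 km
9: √((0.1335·111.32)² + (-0.0390·86.94)²) = √(220.855860 + 11.496575) = 15.2431 km
10: √((0.0764·111.32)² + (-0.0991·86.94)²) = √(72.332440 + 74.231217) = 12.1063 km
11: √((-0.1008·111.32)² + (-0.0608·86.94)²) = √(125.912098 + 27.941289) = 12.4038 km
12: √((-0.0628·111.32)² + (-0.0642·86.94)²) = √(48.872627 + 31.153678) = 8.9457 km
13: √((-0.0732·111.32)² + (-0.0228·86.94)²) = √(66.400073 + 3.929244) = 8.3863 km
14: √((-0.0004·111.32)² + (-0.0716·86.94)²) = √(0.001983 + 38.749430) = 6.2251 km
15: √((0.0819·111.32)² + (0.1034·86.94)²) = √(83.121658 + 80.812836) = 12.8037 km
Minimum: 5 at 3.8193 km.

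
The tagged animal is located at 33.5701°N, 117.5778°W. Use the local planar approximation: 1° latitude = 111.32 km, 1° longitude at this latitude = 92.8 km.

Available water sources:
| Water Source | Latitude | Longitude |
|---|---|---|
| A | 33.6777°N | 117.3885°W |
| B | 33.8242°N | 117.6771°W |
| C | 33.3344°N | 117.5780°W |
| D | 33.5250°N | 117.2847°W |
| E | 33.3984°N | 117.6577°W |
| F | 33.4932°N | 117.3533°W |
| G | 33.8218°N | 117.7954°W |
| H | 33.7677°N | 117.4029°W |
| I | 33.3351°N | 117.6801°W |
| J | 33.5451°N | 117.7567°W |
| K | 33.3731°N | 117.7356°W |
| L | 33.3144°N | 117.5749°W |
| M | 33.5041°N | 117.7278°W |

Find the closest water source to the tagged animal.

Distances from 33.5701°N, 117.5778°W:
A: √((0.1076·111.32)² + (0.1893·92.8)²) = √(143.473251 + 308.600894) = 21.2620 km
B: √((0.2541·111.32)² + (-0.0993·92.8)²) = √(800.121104 + 84.916962) = 29.7496 km
C: √((-0.2357·111.32)² + (-0.0002·92.8)²) = √(688.439151 + 0.000344) = 26.2381 km
D: √((-0.0451·111.32)² + (0.2931·92.8)²) = √(25.205742 + 739.822592) = 27.6591 km
E: √((-0.1717·111.32)² + (-0.0799·92.8)²) = √(365.331387 + 54.978073) = 20.5015 km
F: √((-0.0769·111.32)² + (0.2245·92.8)²) = √(73.282297 + 434.038889) = 22.5238 km
G: √((0.2517·111.32)² + (-0.2176·92.8)²) = √(785.078034 + 407.768557) = 34.5376 km
H: √((0.1976·111.32)² + (0.1749·92.8)²) = √(483.860618 + 263.436272) = 27.3367 km
I: √((-0.2350·111.32)² + (-0.1023·92.8)²) = √(684.356064 + 90.125403) = 27.8295 km
J: √((-0.0250·111.32)² + (-0.1789·92.8)²) = √(7.745089 + 275.623748) = 16.8336 km
K: √((-0.1970·111.32)² + (-0.1578·92.8)²) = √(480.926654 + 214.442050) = 26.3698 km
L: √((-0.2557·111.32)² + (0.0029·92.8)²) = √(810.229127 + 0.072426) = 28.4658 km
M: √((-0.0660·111.32)² + (-0.1500·92.8)²) = √(53.980172 + 193.766400) = 15.7400 km
Minimum: M at 15.7400 km.

M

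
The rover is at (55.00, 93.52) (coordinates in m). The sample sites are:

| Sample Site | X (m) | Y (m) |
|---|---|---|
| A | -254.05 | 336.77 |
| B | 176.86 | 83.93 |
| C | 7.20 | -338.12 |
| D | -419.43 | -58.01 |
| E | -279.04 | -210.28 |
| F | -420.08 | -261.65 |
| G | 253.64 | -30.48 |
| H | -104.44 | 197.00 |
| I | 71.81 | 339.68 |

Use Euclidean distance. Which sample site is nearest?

B

Distances from (55.00, 93.52):
A: √((-309.05)² + (243.25)²) = √(95511.9025 + 59170.5625) = 393.30 m
B: √((121.86)² + (-9.59)²) = √(14849.8596 + 91.9681) = 122.24 m
C: √((-47.80)² + (-431.64)²) = √(2284.8400 + 186313.0896) = 434.28 m
D: √((-474.43)² + (-151.53)²) = √(225083.8249 + 22961.3409) = 498.04 m
E: √((-334.04)² + (-303.80)²) = √(111582.7216 + 92294.4400) = 451.53 m
F: √((-475.08)² + (-355.17)²) = √(225701.0064 + 126145.7289) = 593.17 m
G: √((198.64)² + (-124.00)²) = √(39457.8496 + 15376.0000) = 234.17 m
H: √((-159.44)² + (103.48)²) = √(25421.1136 + 10708.1104) = 190.08 m
I: √((16.81)² + (246.16)²) = √(282.5761 + 60594.7456) = 246.73 m
Minimum: B at 122.24 m.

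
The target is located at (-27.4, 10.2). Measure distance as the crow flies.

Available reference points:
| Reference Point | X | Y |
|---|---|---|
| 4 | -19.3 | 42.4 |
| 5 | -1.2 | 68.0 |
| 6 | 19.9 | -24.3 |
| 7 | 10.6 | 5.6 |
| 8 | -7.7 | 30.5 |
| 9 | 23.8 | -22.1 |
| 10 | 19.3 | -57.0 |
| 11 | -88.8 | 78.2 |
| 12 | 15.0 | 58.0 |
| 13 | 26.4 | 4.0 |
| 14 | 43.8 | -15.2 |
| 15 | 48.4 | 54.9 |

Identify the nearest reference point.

8

Distances from (-27.4, 10.2):
4: 33.2
5: 63.5
6: 58.5
7: 38.3
8: 28.3
9: 60.5
10: 81.8
11: 91.6
12: 63.9
13: 54.2
14: 75.6
15: 88.0
Minimum: 8 at 28.3.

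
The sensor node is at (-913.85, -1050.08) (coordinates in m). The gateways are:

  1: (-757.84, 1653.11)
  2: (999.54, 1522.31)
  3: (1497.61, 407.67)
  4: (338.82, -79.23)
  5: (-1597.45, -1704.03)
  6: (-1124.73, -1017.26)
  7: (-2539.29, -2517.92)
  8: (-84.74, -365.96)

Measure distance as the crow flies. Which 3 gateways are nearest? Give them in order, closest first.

6, 5, 8

Distances from (-913.85, -1050.08):
1: 2707.69 m
2: 3205.97 m
3: 2817.83 m
4: 1584.84 m
5: 946.02 m
6: 213.42 m
7: 2190.12 m
8: 1074.92 m
Sorted: 6 (213.42 m) < 5 (946.02 m) < 8 (1074.92 m) < 4 (1584.84 m) < 7 (2190.12 m) < …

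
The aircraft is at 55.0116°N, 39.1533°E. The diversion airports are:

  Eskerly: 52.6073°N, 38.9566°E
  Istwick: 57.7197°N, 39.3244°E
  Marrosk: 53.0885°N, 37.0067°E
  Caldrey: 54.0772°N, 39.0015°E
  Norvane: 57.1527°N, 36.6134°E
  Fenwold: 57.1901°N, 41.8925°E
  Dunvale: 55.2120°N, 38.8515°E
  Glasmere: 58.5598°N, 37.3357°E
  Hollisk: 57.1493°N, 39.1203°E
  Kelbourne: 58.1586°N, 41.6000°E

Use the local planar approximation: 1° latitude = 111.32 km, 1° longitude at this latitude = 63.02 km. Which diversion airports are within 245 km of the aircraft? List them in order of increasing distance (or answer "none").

Dunvale, Caldrey, Hollisk

Distances from 55.0116°N, 39.1533°E:
Eskerly: √((-2.4043·111.32)² + (-0.1967·63.02)²) = √(71634.743174 + 153.661659) = 267.9336 km
Istwick: √((2.7081·111.32)² + (0.1711·63.02)²) = √(90881.563453 + 116.267094) = 301.6585 km
Marrosk: √((-1.9231·111.32)² + (-2.1466·63.02)²) = √(45830.028895 + 18300.335332) = 253.2397 km
Caldrey: √((-0.9344·111.32)² + (-0.1518·63.02)²) = √(10819.621167 + 91.516698) = 104.4564 km
Norvane: √((2.1411·111.32)² + (-2.5399·63.02)²) = √(56809.412536 + 25620.643520) = 287.1063 km
Fenwold: √((2.1785·111.32)² + (2.7392·63.02)²) = √(58811.400813 + 29799.177951) = 297.6753 km
Dunvale: √((0.2004·111.32)² + (-0.3018·63.02)²) = √(497.670422 + 361.738946) = 29.3157 km
Glasmere: √((3.5482·111.32)² + (-1.8176·63.02)²) = √(156013.643167 + 13120.591847) = 411.2593 km
Hollisk: √((2.1377·111.32)² + (-0.0330·63.02)²) = √(56629.132640 + 4.324986) = 237.9779 km
Kelbourne: √((3.1470·111.32)² + (2.4467·63.02)²) = √(122726.933002 + 23774.874966) = 382.7555 km
Threshold 245 km: Dunvale (29.3157 km), Caldrey (104.4564 km), Hollisk (237.9779 km) are within range.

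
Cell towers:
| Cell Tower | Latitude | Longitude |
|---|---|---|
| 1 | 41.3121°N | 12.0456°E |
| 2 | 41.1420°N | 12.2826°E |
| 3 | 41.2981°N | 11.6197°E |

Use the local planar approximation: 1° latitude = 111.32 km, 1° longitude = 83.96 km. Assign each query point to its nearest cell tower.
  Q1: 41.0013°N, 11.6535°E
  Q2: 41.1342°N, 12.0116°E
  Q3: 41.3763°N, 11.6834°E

Q1→3; Q2→1; Q3→3

Q1 at 41.0013°N, 11.6535°E:
  1: √((0.3108·111.32)² + (0.3921·83.96)²) = √(1197.039318 + 1083.773542) = 47.7579 km
  2: √((0.1407·111.32)² + (0.6291·83.96)²) = √(245.320923 + 2789.871692) = 55.0926 km
  3: √((0.2968·111.32)² + (-0.0338·83.96)²) = √(1091.626798 + 8.053381) = 33.1614 km
  → nearest: 3 (33.1614 km)
Q2 at 41.1342°N, 12.0116°E:
  1: √((0.1779·111.32)² + (0.0340·83.96)²) = √(392.191603 + 8.148970) = 20.0085 km
  2: √((0.0078·111.32)² + (0.2710·83.96)²) = √(0.753938 + 517.706290) = 22.7697 km
  3: √((0.1639·111.32)² + (-0.3919·83.96)²) = √(332.892724 + 1082.668215) = 37.6239 km
  → nearest: 1 (20.0085 km)
Q3 at 41.3763°N, 11.6834°E:
  1: √((-0.0642·111.32)² + (0.3622·83.96)²) = √(51.075950 + 924.787076) = 31.2388 km
  2: √((-0.2343·111.32)² + (0.5992·83.96)²) = √(680.285121 + 2530.978577) = 56.6680 km
  3: √((-0.0782·111.32)² + (-0.0637·83.96)²) = √(75.780925 + 28.603799) = 10.2169 km
  → nearest: 3 (10.2169 km)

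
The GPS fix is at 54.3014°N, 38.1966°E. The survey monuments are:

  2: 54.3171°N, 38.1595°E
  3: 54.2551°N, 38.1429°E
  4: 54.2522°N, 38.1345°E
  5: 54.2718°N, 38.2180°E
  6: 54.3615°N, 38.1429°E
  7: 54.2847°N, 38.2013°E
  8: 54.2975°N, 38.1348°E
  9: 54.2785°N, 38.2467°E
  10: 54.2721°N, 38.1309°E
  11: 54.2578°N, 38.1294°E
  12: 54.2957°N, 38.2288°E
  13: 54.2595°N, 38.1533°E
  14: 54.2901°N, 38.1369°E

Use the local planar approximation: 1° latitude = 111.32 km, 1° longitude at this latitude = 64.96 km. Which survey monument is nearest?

Distances from 54.3014°N, 38.1966°E:
2: 2.9770 km
3: 6.2236 km
4: 6.8022 km
5: 3.5763 km
6: 7.5451 km
7: 1.8839 km
8: 4.0379 km
9: 4.1340 km
10: 5.3715 km
11: 6.5279 km
12: 2.1858 km
13: 5.4468 km
14: 4.0770 km
Minimum: 7 at 1.8839 km.

7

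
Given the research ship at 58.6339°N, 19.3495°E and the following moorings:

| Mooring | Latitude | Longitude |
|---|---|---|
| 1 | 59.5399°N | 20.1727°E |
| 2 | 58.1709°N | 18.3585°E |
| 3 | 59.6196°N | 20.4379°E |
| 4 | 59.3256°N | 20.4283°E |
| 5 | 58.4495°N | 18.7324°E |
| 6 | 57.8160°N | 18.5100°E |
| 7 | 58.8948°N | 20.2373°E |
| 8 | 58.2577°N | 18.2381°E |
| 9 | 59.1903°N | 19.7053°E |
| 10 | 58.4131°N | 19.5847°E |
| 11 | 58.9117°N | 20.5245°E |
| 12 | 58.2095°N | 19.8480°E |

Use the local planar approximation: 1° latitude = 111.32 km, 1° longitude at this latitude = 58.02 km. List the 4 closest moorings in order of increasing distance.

Distances from 58.6339°N, 19.3495°E:
1: √((0.9060·111.32)² + (0.8232·58.02)²) = √(10171.916599 + 2281.214758) = 111.5936 km
2: √((-0.4630·111.32)² + (-0.9910·58.02)²) = √(2656.491174 + 3305.999305) = 77.2172 km
3: √((0.9857·111.32)² + (1.0884·58.02)²) = √(12040.261197 + 3987.792159) = 126.6019 km
4: √((0.6917·111.32)² + (1.0788·58.02)²) = √(5929.006776 + 3917.755460) = 99.2309 km
5: √((-0.1844·111.32)² + (-0.6171·58.02)²) = √(421.374479 + 1281.936584) = 41.2712 km
6: √((-0.8179·111.32)² + (-0.8395·58.02)²) = √(8289.852661 + 2372.448807) = 103.2584 km
7: √((0.2609·111.32)² + (0.8878·58.02)²) = √(843.518387 + 2653.296171) = 59.1339 km
8: √((-0.3762·111.32)² + (-1.1114·58.02)²) = √(1753.815798 + 4158.112487) = 76.8891 km
9: √((0.5564·111.32)² + (0.3558·58.02)²) = √(3836.371341 + 426.154753) = 65.2880 km
10: √((-0.2208·111.32)² + (0.2352·58.02)²) = √(604.149657 + 186.221613) = 28.1135 km
11: √((0.2778·111.32)² + (1.1750·58.02)²) = √(956.336823 + 4647.626102) = 74.8596 km
12: √((-0.4244·111.32)² + (0.4985·58.02)²) = √(2232.015190 + 836.538194) = 55.3945 km
Sorted: 10 (28.1135 km) < 5 (41.2712 km) < 12 (55.3945 km) < 7 (59.1339 km) < 9 (65.2880 km) < 11 (74.8596 km) < …

10, 5, 12, 7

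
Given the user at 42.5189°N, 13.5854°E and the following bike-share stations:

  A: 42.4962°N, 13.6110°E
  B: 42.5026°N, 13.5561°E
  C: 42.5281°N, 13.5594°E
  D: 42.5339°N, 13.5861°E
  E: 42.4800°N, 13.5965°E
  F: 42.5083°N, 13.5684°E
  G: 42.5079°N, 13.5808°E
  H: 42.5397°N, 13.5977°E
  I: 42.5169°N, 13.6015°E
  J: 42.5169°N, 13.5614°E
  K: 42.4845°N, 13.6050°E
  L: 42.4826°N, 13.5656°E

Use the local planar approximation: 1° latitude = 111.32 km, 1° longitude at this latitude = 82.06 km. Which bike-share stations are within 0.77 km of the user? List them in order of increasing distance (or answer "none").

Distances from 42.5189°N, 13.5854°E:
A: √((-0.0227·111.32)² + (0.0256·82.06)²) = √(6.385547 + 4.413092) = 3.2861 km
B: √((-0.0163·111.32)² + (-0.0293·82.06)²) = √(3.292468 + 5.780937) = 3.0122 km
C: √((0.0092·111.32)² + (-0.0260·82.06)²) = √(1.048871 + 4.552078) = 2.3666 km
D: √((0.0150·111.32)² + (0.0007·82.06)²) = √(2.788232 + 0.003300) = 1.6708 km
E: √((-0.0389·111.32)² + (0.0111·82.06)²) = √(18.751914 + 0.829677) = 4.4251 km
F: √((-0.0106·111.32)² + (-0.0170·82.06)²) = √(1.392381 + 1.946081) = 1.8271 km
G: √((-0.0110·111.32)² + (-0.0046·82.06)²) = √(1.499449 + 0.142488) = 1.2814 km
H: √((0.0208·111.32)² + (0.0123·82.06)²) = √(5.361336 + 1.018763) = 2.5259 km
I: √((-0.0020·111.32)² + (0.0161·82.06)²) = √(0.049569 + 1.745480) = 1.3398 km
J: √((-0.0020·111.32)² + (-0.0240·82.06)²) = √(0.049569 + 3.878694) = 1.9820 km
K: √((-0.0344·111.32)² + (0.0196·82.06)²) = √(14.664366 + 2.586873) = 4.1535 km
L: √((-0.0363·111.32)² + (-0.0198·82.06)²) = √(16.329002 + 2.639936) = 4.3553 km
Threshold 0.77 km: none within range.

none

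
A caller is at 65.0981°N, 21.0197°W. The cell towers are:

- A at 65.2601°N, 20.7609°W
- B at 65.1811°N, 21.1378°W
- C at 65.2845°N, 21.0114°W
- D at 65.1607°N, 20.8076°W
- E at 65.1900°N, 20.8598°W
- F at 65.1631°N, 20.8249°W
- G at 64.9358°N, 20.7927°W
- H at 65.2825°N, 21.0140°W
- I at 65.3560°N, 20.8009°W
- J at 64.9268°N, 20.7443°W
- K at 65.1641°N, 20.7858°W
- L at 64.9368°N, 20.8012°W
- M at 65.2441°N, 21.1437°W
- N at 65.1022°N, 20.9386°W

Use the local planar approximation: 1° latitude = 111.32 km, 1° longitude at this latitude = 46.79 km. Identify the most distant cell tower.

I

Distances from 65.0981°N, 21.0197°W:
A: 21.7222 km
B: 10.7659 km
C: 20.7537 km
D: 12.1264 km
E: 12.6742 km
F: 11.6376 km
G: 20.9580 km
H: 20.5291 km
I: 30.4802 km
J: 23.0148 km
K: 13.1816 km
L: 20.6625 km
M: 17.2573 km
N: 3.8220 km
Maximum: I at 30.4802 km.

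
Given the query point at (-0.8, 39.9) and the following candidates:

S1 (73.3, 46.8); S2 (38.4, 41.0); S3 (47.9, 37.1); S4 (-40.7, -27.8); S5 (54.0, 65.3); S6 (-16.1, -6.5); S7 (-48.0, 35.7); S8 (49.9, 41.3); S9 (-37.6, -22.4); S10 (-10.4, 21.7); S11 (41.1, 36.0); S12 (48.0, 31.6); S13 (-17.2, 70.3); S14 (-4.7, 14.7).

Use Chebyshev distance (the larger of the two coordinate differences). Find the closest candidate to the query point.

Distances from (-0.8, 39.9):
S1: 74.1
S2: 39.2
S3: 48.7
S4: 67.7
S5: 54.8
S6: 46.4
S7: 47.2
S8: 50.7
S9: 62.3
S10: 18.2
S11: 41.9
S12: 48.8
S13: 30.4
S14: 25.2
Minimum: S10 at 18.2.

S10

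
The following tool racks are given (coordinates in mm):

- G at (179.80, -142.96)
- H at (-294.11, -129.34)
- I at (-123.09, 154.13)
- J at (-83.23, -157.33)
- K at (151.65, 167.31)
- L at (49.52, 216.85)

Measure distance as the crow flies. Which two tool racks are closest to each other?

Pairwise distances:
K–L: 113.51 mm
I–L: 183.65 mm
H–J: 212.73 mm
G–J: 263.42 mm
I–K: 275.06 mm
G–K: 311.54 mm
I–J: 314.00 mm
H–I: 331.06 mm
G–L: 382.67 mm
J–L: 397.03 mm
J–K: 400.70 mm
G–I: 424.27 mm
G–H: 474.11 mm
H–L: 487.78 mm
H–K: 535.45 mm
Closest pair: K–L at 113.51 mm.

K and L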